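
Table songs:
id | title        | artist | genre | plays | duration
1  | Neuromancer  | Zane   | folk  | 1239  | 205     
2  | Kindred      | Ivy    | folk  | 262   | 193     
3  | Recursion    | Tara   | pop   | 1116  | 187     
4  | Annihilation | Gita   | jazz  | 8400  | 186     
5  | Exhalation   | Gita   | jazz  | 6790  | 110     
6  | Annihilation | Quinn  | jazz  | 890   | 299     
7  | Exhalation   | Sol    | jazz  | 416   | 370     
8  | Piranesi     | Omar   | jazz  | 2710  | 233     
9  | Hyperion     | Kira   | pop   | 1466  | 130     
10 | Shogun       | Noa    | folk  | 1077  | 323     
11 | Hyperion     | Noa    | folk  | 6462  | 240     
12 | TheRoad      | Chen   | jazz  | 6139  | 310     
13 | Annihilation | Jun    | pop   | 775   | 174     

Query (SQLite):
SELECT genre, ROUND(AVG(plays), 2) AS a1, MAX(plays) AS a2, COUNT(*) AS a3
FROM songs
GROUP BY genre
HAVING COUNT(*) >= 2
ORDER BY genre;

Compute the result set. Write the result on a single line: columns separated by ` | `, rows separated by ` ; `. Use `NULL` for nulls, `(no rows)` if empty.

folk | 2260 | 6462 | 4 ; jazz | 4224.17 | 8400 | 6 ; pop | 1119 | 1466 | 3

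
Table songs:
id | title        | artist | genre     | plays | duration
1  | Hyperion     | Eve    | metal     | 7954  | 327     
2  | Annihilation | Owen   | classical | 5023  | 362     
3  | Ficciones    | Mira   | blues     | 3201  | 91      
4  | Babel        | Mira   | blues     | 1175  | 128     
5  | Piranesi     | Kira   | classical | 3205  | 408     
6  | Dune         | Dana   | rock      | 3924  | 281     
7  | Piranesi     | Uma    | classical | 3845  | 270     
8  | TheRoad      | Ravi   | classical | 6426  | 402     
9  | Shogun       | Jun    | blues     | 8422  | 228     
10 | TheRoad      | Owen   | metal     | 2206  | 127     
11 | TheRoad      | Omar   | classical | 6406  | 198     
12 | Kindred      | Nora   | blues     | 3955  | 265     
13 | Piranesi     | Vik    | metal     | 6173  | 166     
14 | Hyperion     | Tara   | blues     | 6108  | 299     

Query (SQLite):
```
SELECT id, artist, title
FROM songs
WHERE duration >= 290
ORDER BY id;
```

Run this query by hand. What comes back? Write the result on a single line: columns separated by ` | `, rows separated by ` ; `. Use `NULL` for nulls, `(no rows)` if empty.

1 | Eve | Hyperion ; 2 | Owen | Annihilation ; 5 | Kira | Piranesi ; 8 | Ravi | TheRoad ; 14 | Tara | Hyperion

duration >= 290: ids {1, 2, 5, 8, 14}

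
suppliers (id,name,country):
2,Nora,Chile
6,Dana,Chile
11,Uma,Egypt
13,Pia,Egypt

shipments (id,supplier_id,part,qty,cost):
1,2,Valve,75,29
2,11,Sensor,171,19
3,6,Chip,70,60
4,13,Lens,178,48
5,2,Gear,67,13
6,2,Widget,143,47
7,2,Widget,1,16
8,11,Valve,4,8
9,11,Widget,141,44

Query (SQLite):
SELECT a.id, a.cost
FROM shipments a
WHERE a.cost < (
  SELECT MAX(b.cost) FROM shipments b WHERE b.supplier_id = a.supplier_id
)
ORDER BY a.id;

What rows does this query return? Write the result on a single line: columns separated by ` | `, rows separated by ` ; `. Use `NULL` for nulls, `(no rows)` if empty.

For each shipments row a, compute MAX(cost) over rows sharing a.supplier_id.
Keep row a if a.cost < that per-group MAX.
  supplier_id=2: MAX(cost) = 47
  supplier_id=6: MAX(cost) = 60
  supplier_id=11: MAX(cost) = 44
  supplier_id=13: MAX(cost) = 48

1 | 29 ; 2 | 19 ; 5 | 13 ; 7 | 16 ; 8 | 8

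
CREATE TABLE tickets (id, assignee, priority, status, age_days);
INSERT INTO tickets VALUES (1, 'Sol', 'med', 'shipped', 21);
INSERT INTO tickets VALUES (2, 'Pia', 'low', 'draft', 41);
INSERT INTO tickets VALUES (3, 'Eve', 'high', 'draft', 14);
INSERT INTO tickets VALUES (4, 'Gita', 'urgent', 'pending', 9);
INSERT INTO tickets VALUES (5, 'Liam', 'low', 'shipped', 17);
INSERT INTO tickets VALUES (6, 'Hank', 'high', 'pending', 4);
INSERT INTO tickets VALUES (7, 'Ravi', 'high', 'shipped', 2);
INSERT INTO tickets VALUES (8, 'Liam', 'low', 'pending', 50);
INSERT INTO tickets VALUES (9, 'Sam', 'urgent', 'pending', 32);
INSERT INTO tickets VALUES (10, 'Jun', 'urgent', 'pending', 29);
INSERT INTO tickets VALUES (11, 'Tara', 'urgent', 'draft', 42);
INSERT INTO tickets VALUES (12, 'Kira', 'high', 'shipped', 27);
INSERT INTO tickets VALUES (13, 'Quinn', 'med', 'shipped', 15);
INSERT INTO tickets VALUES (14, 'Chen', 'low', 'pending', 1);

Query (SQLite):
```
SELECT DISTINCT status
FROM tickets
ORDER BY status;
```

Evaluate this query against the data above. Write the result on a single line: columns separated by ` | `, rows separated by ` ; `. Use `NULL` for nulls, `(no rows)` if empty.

draft ; pending ; shipped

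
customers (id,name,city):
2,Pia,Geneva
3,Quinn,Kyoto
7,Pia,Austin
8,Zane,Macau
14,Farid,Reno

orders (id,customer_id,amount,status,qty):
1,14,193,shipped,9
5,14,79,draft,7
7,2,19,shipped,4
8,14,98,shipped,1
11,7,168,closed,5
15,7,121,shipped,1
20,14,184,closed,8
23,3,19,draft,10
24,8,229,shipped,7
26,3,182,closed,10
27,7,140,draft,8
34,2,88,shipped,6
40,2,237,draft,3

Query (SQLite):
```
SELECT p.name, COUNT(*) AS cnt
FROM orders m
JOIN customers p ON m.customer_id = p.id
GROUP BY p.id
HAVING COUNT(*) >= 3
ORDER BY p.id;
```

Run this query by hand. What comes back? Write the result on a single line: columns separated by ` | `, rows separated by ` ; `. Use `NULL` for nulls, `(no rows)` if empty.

Join each orders row to its customers via customer_id.
Group joined rows by customers.id; compute COUNT(*) per group.
HAVING: keep groups with count ≥ 3.
  2: ids {7, 34, 40} → COUNT(*)=3
  3: ids {23, 26} → COUNT(*)=2
  7: ids {11, 15, 27} → COUNT(*)=3
  8: ids {24} → COUNT(*)=1
  14: ids {1, 5, 8, 20} → COUNT(*)=4

Pia | 3 ; Pia | 3 ; Farid | 4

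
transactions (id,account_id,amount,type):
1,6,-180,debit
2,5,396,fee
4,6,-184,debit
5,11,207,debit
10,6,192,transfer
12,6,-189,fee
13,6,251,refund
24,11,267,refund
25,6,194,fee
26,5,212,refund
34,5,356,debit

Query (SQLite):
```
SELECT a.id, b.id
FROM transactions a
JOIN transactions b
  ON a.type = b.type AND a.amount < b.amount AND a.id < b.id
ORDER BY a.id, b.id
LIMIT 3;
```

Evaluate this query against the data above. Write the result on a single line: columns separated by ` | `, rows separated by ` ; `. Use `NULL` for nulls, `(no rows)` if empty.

Pairs (a,b) with same type, a.amount < b.amount, a.id < b.id.
type groups: debit:{1,4,5,34} fee:{2,12,25} refund:{13,24,26} transfer:{10}
Ordered by (a.id, b.id); first 3.

1 | 5 ; 1 | 34 ; 4 | 5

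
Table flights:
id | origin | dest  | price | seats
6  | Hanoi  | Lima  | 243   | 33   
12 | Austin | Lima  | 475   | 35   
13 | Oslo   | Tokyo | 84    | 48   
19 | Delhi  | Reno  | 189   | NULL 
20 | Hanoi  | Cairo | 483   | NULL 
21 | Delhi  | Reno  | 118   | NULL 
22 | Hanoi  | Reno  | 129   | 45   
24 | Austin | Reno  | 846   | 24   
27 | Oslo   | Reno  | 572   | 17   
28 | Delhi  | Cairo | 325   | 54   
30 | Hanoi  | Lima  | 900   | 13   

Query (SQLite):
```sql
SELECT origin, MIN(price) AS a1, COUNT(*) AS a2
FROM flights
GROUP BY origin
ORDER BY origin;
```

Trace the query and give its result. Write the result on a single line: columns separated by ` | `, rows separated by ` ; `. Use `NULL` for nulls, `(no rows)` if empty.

Group flights by origin.
Per group compute: MIN(price), COUNT(*).
  Austin: ids {12, 24} → MIN(price)=475, COUNT(*)=2
  Delhi: ids {19, 21, 28} → MIN(price)=118, COUNT(*)=3
  Hanoi: ids {6, 20, 22, 30} → MIN(price)=129, COUNT(*)=4
  Oslo: ids {13, 27} → MIN(price)=84, COUNT(*)=2

Austin | 475 | 2 ; Delhi | 118 | 3 ; Hanoi | 129 | 4 ; Oslo | 84 | 2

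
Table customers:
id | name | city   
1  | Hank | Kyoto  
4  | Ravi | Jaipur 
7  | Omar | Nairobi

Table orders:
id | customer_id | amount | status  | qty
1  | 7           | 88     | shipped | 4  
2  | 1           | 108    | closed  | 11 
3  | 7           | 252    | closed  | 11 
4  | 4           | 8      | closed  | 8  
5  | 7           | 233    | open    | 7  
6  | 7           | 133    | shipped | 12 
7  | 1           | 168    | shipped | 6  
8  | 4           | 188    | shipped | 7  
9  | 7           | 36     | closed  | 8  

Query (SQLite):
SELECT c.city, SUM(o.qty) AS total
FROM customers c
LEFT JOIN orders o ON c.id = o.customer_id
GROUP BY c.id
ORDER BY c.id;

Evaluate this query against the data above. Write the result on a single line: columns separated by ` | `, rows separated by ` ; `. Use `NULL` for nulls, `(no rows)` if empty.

Kyoto | 17 ; Jaipur | 15 ; Nairobi | 42

LEFT JOIN keeps every customers row; unmatched ones get NULL for orders columns.
Group by customers.id and compute SUM(o.qty). SUM over an all-NULL group is NULL.
  1: ids {2, 7} → SUM(o.qty)=17
  4: ids {4, 8} → SUM(o.qty)=15
  7: ids {1, 3, 5, 6, 9} → SUM(o.qty)=42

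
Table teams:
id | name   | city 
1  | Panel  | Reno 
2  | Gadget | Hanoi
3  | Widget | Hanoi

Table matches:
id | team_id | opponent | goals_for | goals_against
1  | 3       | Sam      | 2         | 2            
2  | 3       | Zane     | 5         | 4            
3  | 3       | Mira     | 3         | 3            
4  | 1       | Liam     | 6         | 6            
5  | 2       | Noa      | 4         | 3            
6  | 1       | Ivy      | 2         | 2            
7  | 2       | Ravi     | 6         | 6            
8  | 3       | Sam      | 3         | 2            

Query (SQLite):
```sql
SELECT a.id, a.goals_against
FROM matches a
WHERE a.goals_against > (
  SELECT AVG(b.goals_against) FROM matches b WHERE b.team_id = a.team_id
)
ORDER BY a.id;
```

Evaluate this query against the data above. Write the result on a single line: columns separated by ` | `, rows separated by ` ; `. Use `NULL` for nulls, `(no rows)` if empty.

2 | 4 ; 3 | 3 ; 4 | 6 ; 7 | 6

For each matches row a, compute AVG(goals_against) over rows sharing a.team_id.
Keep row a if a.goals_against > that per-group AVG.
  team_id=1: AVG(goals_against) = 4.0
  team_id=2: AVG(goals_against) = 4.5
  team_id=3: AVG(goals_against) = 2.75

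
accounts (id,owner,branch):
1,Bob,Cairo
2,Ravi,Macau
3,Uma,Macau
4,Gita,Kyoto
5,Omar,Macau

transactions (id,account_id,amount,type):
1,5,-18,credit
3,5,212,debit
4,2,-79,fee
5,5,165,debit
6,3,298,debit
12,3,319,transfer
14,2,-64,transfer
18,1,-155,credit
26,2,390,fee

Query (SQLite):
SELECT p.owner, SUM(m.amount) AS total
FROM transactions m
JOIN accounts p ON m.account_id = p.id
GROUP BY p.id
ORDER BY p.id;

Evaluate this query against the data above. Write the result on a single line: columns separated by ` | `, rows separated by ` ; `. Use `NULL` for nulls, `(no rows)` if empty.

Bob | -155 ; Ravi | 247 ; Uma | 617 ; Omar | 359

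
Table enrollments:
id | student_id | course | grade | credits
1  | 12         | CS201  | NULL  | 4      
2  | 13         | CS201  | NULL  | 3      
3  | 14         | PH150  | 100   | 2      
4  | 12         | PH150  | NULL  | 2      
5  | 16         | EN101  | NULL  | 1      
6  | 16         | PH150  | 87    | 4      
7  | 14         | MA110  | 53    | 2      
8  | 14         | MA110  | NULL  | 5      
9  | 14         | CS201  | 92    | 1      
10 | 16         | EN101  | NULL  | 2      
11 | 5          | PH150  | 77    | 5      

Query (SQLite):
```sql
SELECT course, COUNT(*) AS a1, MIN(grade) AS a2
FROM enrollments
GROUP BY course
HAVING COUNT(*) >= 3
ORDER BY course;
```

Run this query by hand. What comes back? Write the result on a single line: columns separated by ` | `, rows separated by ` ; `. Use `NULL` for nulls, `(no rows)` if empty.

Group enrollments by course.
Per group compute: COUNT(*), MIN(grade).
HAVING: drop groups with fewer than 3 rows.
  CS201: ids {1, 2, 9} → COUNT(*)=3, MIN(grade)=92
  EN101: ids {5, 10} → COUNT(*)=2, MIN(grade)=NULL
  MA110: ids {7, 8} → COUNT(*)=2, MIN(grade)=53
  PH150: ids {3, 4, 6, 11} → COUNT(*)=4, MIN(grade)=77

CS201 | 3 | 92 ; PH150 | 4 | 77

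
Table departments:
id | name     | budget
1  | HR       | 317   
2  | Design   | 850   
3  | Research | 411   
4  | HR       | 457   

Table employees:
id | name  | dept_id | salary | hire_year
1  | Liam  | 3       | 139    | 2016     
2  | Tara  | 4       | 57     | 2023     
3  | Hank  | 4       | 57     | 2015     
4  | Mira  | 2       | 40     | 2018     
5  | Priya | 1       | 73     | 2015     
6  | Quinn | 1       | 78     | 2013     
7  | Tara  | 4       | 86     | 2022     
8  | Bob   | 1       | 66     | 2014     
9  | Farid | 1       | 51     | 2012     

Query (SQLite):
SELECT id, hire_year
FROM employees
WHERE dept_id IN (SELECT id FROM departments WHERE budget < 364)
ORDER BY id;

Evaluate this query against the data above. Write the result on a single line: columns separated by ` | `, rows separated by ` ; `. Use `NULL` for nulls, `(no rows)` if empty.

Inner query: departments.id where budget < 364.
Outer: keep employees rows whose dept_id is in that set.
Inner query → {1}

5 | 2015 ; 6 | 2013 ; 8 | 2014 ; 9 | 2012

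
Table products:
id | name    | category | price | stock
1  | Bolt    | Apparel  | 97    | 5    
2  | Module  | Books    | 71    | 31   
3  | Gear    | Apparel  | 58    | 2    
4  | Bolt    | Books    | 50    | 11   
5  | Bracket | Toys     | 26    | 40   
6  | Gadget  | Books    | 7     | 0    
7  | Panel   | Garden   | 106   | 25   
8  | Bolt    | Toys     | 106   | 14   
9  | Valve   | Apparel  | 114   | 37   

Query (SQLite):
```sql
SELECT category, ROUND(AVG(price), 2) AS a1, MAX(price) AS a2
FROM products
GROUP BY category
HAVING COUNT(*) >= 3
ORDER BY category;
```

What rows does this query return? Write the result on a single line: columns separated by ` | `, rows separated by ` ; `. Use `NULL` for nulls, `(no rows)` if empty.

Group products by category.
Per group compute: ROUND(AVG(price), 2), MAX(price).
HAVING: drop groups with fewer than 3 rows.
  Apparel: ids {1, 3, 9} → ROUND(AVG(price), 2)=89.67, MAX(price)=114
  Books: ids {2, 4, 6} → ROUND(AVG(price), 2)=42.67, MAX(price)=71
  Garden: ids {7} → ROUND(AVG(price), 2)=106, MAX(price)=106
  Toys: ids {5, 8} → ROUND(AVG(price), 2)=66, MAX(price)=106

Apparel | 89.67 | 114 ; Books | 42.67 | 71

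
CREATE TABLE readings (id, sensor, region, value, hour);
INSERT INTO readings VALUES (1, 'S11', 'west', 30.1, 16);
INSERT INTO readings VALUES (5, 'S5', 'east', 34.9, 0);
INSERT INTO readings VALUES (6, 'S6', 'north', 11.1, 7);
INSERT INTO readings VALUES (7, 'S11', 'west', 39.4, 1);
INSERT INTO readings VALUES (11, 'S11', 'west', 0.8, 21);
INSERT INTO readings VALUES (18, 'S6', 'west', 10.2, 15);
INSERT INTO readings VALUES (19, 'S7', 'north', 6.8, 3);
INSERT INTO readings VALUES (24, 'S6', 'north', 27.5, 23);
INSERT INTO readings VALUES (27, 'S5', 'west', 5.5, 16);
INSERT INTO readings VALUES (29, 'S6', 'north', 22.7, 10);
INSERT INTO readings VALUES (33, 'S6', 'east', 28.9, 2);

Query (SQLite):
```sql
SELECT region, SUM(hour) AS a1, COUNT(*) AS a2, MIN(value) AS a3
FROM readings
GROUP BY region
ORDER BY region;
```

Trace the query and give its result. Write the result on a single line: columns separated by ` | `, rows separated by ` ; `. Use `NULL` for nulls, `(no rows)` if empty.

east | 2 | 2 | 28.9 ; north | 43 | 4 | 6.8 ; west | 69 | 5 | 0.8

Group readings by region.
Per group compute: SUM(hour), COUNT(*), MIN(value).
  east: ids {5, 33} → SUM(hour)=2, COUNT(*)=2, MIN(value)=28.9
  north: ids {6, 19, 24, 29} → SUM(hour)=43, COUNT(*)=4, MIN(value)=6.8
  west: ids {1, 7, 11, 18, 27} → SUM(hour)=69, COUNT(*)=5, MIN(value)=0.8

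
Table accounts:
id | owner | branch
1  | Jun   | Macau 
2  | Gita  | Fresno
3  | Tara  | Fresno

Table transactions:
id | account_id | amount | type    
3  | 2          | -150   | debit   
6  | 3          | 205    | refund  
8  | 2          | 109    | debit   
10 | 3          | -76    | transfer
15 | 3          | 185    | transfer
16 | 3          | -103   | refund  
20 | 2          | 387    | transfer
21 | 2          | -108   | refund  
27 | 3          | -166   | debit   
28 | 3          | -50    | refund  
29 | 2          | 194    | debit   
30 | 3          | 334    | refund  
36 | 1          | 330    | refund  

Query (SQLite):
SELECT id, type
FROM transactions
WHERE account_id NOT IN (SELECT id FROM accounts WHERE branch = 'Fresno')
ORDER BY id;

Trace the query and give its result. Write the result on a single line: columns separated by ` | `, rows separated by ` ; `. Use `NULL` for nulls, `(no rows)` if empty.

36 | refund

Inner query: accounts.id where branch = 'Fresno'.
Outer: keep transactions rows whose account_id is not in that set.
Inner query → {2, 3}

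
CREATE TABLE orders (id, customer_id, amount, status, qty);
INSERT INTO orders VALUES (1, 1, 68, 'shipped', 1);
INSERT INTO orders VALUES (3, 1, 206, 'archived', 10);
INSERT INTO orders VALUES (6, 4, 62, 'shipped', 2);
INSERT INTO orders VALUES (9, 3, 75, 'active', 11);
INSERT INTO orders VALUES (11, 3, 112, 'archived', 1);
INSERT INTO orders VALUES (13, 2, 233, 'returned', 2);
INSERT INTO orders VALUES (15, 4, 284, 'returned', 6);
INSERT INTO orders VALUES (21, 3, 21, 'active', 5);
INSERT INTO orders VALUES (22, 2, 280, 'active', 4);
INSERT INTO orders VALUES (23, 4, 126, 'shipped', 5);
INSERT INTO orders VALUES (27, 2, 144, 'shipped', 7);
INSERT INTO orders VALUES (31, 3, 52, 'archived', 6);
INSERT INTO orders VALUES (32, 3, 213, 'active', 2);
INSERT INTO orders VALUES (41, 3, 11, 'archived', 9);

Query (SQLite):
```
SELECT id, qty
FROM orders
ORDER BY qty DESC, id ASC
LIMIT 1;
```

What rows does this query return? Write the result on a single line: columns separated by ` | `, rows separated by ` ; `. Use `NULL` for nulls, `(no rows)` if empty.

Sort by qty desc, tiebreak id asc: (11, id=9), (10, id=3), (9, id=41), (7, id=27) …. Take first 1.

9 | 11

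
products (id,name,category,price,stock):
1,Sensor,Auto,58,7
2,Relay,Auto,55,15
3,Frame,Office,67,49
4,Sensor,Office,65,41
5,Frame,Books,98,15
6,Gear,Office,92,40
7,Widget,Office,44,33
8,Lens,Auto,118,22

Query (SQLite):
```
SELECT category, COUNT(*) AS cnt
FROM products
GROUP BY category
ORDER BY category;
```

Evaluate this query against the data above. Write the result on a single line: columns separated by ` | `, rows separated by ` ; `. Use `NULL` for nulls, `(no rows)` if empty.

Auto | 3 ; Books | 1 ; Office | 4

Partition products by category; compute COUNT(*) within each group.
  Auto: ids {1, 2, 8} → COUNT(*)=3
  Books: ids {5} → COUNT(*)=1
  Office: ids {3, 4, 6, 7} → COUNT(*)=4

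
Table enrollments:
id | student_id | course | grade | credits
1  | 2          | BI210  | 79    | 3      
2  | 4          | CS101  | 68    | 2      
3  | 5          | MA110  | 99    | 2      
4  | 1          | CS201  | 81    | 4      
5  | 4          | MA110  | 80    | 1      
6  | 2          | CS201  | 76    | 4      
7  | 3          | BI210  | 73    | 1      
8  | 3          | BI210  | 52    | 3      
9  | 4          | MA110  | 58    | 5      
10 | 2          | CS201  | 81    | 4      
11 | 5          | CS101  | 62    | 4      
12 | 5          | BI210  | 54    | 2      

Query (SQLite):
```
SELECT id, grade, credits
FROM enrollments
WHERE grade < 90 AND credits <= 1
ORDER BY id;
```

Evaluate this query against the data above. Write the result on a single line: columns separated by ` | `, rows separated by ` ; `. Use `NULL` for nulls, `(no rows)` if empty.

5 | 80 | 1 ; 7 | 73 | 1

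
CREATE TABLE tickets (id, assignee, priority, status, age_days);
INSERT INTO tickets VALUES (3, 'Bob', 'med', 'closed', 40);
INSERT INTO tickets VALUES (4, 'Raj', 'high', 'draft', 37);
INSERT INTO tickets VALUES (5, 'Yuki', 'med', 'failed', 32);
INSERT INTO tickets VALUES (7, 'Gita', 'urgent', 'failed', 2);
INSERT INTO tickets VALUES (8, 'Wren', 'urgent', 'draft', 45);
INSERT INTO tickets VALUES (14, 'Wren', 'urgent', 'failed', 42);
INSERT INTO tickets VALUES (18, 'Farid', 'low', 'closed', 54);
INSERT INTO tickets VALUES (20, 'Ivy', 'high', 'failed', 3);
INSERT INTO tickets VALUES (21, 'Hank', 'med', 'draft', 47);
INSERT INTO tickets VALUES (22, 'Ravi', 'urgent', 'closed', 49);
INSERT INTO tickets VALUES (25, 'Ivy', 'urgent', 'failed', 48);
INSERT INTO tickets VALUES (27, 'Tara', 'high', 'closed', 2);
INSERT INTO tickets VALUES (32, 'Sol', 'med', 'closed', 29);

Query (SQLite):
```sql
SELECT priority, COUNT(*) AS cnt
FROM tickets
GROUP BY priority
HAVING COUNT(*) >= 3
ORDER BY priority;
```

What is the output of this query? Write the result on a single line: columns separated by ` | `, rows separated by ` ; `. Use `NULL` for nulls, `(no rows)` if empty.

high | 3 ; med | 4 ; urgent | 5

Partition tickets by priority; compute COUNT(*) within each group.
HAVING: keep groups with count ≥ 3.
  high: ids {4, 20, 27} → COUNT(*)=3
  low: ids {18} → COUNT(*)=1
  med: ids {3, 5, 21, 32} → COUNT(*)=4
  urgent: ids {7, 8, 14, 22, 25} → COUNT(*)=5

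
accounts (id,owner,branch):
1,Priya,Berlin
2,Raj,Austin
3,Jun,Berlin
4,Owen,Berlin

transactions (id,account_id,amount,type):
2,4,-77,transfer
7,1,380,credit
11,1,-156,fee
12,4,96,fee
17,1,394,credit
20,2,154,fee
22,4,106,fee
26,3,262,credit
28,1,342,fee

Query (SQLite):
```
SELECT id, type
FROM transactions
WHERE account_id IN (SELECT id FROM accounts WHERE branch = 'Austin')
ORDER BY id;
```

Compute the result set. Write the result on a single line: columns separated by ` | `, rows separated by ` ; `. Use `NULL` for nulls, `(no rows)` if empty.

Inner query: accounts.id where branch = 'Austin'.
Outer: keep transactions rows whose account_id is in that set.
Inner query → {2}

20 | fee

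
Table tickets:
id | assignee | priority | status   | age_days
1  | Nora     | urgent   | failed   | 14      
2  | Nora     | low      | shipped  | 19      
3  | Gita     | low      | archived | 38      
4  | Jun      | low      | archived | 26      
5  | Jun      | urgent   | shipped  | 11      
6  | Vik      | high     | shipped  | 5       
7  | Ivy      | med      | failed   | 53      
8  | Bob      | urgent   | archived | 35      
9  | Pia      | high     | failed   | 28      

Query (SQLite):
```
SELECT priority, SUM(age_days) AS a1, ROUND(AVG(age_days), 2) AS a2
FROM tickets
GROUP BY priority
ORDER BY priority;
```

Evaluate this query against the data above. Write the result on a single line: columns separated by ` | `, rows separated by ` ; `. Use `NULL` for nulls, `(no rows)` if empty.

Group tickets by priority.
Per group compute: SUM(age_days), ROUND(AVG(age_days), 2).
  high: ids {6, 9} → SUM(age_days)=33, ROUND(AVG(age_days), 2)=16.5
  low: ids {2, 3, 4} → SUM(age_days)=83, ROUND(AVG(age_days), 2)=27.67
  med: ids {7} → SUM(age_days)=53, ROUND(AVG(age_days), 2)=53
  urgent: ids {1, 5, 8} → SUM(age_days)=60, ROUND(AVG(age_days), 2)=20

high | 33 | 16.5 ; low | 83 | 27.67 ; med | 53 | 53 ; urgent | 60 | 20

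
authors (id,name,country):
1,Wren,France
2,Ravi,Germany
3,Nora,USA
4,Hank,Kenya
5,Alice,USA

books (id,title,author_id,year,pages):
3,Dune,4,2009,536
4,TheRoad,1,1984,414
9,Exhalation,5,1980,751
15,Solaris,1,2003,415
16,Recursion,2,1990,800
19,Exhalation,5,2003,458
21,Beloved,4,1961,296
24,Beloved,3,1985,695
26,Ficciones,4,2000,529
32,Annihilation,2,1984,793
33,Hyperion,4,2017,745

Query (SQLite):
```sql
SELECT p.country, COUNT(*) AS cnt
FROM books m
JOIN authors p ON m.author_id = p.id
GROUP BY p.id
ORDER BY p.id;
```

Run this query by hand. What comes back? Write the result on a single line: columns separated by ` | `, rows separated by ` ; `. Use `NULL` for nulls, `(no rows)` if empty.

Join each books row to its authors via author_id.
Group joined rows by authors.id; compute COUNT(*) per group.
  1: ids {4, 15} → COUNT(*)=2
  2: ids {16, 32} → COUNT(*)=2
  3: ids {24} → COUNT(*)=1
  4: ids {3, 21, 26, 33} → COUNT(*)=4
  5: ids {9, 19} → COUNT(*)=2

France | 2 ; Germany | 2 ; USA | 1 ; Kenya | 4 ; USA | 2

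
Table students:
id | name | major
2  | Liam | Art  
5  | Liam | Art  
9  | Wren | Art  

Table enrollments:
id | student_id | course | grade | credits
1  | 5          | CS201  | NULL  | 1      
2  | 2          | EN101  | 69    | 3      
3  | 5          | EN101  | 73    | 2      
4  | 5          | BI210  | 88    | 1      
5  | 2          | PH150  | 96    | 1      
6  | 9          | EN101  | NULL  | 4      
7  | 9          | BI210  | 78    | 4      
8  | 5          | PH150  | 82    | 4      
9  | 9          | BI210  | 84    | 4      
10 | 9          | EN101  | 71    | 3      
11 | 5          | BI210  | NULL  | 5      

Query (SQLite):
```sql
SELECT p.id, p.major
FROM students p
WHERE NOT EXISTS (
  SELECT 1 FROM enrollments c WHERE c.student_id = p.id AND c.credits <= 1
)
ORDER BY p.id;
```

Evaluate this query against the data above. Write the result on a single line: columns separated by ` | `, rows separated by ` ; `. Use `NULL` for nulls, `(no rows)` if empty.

For each students row, check whether any enrollments with matching student_id has credits <= 1.
Keep rows where that is false.

9 | Art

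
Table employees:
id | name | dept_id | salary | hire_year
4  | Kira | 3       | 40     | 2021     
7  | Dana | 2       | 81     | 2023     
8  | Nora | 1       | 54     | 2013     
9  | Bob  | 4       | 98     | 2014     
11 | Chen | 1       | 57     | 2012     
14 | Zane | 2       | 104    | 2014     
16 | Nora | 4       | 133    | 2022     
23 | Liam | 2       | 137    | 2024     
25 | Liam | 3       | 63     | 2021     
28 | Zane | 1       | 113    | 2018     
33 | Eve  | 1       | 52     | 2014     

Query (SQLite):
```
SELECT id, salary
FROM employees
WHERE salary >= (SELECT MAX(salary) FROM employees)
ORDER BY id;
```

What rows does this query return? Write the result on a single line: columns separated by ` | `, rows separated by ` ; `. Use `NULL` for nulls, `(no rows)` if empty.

23 | 137

Scalar subquery: MAX(salary) over all employees rows = 137.
Keep rows where salary >= that value.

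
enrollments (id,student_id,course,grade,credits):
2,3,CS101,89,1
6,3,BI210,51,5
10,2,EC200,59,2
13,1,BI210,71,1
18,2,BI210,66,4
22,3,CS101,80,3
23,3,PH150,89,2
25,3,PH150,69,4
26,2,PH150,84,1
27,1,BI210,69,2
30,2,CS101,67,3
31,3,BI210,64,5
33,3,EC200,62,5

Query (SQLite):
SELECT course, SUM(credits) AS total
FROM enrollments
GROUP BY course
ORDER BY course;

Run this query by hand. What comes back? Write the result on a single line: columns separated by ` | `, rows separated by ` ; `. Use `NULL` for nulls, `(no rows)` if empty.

BI210 | 17 ; CS101 | 7 ; EC200 | 7 ; PH150 | 7

Partition enrollments by course; compute SUM(credits) within each group.
  BI210: ids {6, 13, 18, 27, 31} → SUM(credits)=17
  CS101: ids {2, 22, 30} → SUM(credits)=7
  EC200: ids {10, 33} → SUM(credits)=7
  PH150: ids {23, 25, 26} → SUM(credits)=7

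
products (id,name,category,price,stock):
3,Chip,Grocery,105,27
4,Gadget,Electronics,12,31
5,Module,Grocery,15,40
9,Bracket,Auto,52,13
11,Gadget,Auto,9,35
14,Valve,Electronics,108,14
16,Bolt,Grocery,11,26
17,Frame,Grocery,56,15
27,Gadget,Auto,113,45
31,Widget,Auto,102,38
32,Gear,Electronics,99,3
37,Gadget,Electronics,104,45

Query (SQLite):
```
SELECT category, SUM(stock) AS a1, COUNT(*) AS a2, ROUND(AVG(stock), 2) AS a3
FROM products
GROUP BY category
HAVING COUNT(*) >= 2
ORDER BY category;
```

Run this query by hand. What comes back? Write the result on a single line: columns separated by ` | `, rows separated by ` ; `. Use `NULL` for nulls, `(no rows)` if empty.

Auto | 131 | 4 | 32.75 ; Electronics | 93 | 4 | 23.25 ; Grocery | 108 | 4 | 27

Group products by category.
Per group compute: SUM(stock), COUNT(*), ROUND(AVG(stock), 2).
HAVING: drop groups with fewer than 2 rows.
  Auto: ids {9, 11, 27, 31} → SUM(stock)=131, COUNT(*)=4, ROUND(AVG(stock), 2)=32.75
  Electronics: ids {4, 14, 32, 37} → SUM(stock)=93, COUNT(*)=4, ROUND(AVG(stock), 2)=23.25
  Grocery: ids {3, 5, 16, 17} → SUM(stock)=108, COUNT(*)=4, ROUND(AVG(stock), 2)=27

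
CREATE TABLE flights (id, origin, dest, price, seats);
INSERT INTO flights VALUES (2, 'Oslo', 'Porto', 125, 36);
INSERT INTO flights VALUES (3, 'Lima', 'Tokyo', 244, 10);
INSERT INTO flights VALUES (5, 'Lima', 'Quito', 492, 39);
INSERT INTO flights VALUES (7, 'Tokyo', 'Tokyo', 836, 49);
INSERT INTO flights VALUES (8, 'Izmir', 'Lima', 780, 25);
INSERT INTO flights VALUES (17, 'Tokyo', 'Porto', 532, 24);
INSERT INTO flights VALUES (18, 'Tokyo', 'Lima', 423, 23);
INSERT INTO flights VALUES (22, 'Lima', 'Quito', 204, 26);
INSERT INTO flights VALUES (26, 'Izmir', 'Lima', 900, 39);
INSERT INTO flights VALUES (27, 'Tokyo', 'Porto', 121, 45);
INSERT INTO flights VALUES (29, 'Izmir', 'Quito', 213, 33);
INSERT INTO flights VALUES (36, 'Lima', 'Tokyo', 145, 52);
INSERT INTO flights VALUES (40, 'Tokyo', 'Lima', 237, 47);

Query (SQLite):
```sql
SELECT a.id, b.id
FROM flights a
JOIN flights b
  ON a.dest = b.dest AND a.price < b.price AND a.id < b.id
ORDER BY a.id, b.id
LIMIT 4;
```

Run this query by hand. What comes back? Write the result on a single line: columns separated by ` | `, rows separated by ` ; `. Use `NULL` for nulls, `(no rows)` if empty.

2 | 17 ; 3 | 7 ; 8 | 26 ; 18 | 26

Pairs (a,b) with same dest, a.price < b.price, a.id < b.id.
dest groups: Lima:{8,18,26,40} Porto:{2,17,27} Quito:{5,22,29} Tokyo:{3,7,36}
Ordered by (a.id, b.id); first 4.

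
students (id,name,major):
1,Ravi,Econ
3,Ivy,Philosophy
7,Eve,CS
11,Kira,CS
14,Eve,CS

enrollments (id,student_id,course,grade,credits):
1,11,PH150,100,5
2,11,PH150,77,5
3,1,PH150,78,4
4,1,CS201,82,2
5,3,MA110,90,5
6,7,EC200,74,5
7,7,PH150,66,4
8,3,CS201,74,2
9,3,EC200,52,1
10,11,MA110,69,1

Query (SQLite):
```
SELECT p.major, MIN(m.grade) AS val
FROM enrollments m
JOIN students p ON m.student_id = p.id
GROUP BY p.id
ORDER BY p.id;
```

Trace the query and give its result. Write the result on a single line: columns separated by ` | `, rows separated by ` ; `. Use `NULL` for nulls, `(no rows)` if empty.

Join each enrollments row to its students via student_id.
Group joined rows by students.id; compute MIN(m.grade) per group.
  1: ids {3, 4} → MIN(m.grade)=78
  3: ids {5, 8, 9} → MIN(m.grade)=52
  7: ids {6, 7} → MIN(m.grade)=66
  11: ids {1, 2, 10} → MIN(m.grade)=69

Econ | 78 ; Philosophy | 52 ; CS | 66 ; CS | 69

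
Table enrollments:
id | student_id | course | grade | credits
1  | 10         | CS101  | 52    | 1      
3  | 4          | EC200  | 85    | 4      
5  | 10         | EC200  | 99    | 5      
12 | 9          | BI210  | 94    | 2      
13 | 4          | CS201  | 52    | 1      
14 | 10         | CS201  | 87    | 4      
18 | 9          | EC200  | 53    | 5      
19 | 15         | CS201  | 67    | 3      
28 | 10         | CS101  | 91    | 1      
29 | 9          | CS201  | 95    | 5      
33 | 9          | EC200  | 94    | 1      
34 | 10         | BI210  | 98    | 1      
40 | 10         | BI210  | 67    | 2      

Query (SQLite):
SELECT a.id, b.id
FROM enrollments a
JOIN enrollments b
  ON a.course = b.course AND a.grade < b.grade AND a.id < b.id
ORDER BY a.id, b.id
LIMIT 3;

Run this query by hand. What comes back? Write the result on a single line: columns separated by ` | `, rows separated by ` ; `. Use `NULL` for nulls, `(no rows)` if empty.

1 | 28 ; 3 | 5 ; 3 | 33

Pairs (a,b) with same course, a.grade < b.grade, a.id < b.id.
course groups: BI210:{12,34,40} CS101:{1,28} CS201:{13,14,19,29} EC200:{3,5,18,33}
Ordered by (a.id, b.id); first 3.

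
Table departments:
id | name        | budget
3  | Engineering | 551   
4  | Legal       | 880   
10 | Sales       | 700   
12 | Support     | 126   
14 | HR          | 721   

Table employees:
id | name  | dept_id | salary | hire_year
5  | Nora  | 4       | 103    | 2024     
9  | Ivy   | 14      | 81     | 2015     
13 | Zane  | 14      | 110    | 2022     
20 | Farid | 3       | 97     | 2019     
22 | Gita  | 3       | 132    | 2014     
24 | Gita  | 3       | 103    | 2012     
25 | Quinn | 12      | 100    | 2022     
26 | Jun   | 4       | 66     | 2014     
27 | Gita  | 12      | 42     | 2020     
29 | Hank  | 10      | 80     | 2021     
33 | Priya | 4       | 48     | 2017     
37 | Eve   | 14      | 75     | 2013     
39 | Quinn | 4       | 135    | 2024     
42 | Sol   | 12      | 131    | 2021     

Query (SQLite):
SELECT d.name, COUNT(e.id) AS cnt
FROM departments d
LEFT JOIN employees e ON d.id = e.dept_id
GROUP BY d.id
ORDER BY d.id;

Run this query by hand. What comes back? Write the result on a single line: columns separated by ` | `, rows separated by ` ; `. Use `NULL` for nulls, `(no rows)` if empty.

LEFT JOIN keeps every departments row; unmatched ones get NULL for employees columns.
Group by departments.id and compute COUNT(e.id). COUNT(col) of an all-NULL group is 0.
  3: ids {20, 22, 24} → COUNT(e.id)=3
  4: ids {5, 26, 33, 39} → COUNT(e.id)=4
  10: ids {29} → COUNT(e.id)=1
  12: ids {25, 27, 42} → COUNT(e.id)=3
  14: ids {9, 13, 37} → COUNT(e.id)=3

Engineering | 3 ; Legal | 4 ; Sales | 1 ; Support | 3 ; HR | 3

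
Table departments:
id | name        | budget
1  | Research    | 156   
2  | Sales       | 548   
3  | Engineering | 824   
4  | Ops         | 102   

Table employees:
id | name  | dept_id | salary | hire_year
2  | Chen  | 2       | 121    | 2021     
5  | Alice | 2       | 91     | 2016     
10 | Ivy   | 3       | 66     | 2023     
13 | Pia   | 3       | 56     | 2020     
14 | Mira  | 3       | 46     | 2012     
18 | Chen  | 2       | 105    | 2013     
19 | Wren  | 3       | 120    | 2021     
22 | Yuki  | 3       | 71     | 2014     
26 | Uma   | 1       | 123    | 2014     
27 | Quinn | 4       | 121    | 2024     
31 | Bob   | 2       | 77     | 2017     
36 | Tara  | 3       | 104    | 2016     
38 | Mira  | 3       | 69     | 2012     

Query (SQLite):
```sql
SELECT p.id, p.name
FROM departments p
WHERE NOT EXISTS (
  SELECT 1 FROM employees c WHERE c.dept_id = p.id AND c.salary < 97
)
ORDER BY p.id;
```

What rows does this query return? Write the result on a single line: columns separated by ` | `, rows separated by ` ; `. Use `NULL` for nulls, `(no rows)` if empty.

1 | Research ; 4 | Ops

For each departments row, check whether any employees with matching dept_id has salary < 97.
Keep rows where that is false.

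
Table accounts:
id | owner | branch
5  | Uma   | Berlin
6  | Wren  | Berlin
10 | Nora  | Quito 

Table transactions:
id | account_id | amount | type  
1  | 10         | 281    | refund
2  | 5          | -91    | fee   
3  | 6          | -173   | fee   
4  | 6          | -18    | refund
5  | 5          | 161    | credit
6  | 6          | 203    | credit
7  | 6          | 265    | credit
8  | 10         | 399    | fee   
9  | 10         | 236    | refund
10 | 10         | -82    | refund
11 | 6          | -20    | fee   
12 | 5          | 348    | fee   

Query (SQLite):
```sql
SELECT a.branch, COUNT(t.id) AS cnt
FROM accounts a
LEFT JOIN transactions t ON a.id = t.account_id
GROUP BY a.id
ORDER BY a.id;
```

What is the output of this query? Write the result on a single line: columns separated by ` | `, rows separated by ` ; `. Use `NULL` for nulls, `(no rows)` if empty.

Berlin | 3 ; Berlin | 5 ; Quito | 4

LEFT JOIN keeps every accounts row; unmatched ones get NULL for transactions columns.
Group by accounts.id and compute COUNT(t.id). COUNT(col) of an all-NULL group is 0.
  5: ids {2, 5, 12} → COUNT(t.id)=3
  6: ids {3, 4, 6, 7, 11} → COUNT(t.id)=5
  10: ids {1, 8, 9, 10} → COUNT(t.id)=4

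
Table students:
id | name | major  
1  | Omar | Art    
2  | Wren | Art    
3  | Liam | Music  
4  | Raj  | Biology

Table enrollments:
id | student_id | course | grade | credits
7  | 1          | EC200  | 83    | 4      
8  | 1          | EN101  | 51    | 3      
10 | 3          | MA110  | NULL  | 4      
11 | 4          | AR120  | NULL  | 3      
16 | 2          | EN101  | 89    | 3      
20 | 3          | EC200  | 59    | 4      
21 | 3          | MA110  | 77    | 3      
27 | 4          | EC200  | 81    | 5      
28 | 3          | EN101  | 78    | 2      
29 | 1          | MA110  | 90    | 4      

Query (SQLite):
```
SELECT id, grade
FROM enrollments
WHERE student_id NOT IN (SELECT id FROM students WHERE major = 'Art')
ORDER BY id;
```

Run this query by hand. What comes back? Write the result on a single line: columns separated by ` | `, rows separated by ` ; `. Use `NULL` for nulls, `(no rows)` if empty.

Inner query: students.id where major = 'Art'.
Outer: keep enrollments rows whose student_id is not in that set.
Inner query → {1, 2}

10 | NULL ; 11 | NULL ; 20 | 59 ; 21 | 77 ; 27 | 81 ; 28 | 78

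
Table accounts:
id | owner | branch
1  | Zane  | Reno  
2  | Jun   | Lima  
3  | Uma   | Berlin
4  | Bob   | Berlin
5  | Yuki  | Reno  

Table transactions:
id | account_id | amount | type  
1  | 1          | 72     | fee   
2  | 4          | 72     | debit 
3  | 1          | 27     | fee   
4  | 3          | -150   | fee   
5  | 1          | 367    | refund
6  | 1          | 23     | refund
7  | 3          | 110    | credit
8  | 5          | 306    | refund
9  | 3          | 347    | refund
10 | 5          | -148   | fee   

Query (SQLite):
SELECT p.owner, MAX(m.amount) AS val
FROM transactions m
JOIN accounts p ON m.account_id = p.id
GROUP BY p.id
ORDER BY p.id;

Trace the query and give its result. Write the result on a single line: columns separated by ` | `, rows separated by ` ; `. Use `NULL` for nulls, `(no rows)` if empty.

Join each transactions row to its accounts via account_id.
Group joined rows by accounts.id; compute MAX(m.amount) per group.
  1: ids {1, 3, 5, 6} → MAX(m.amount)=367
  3: ids {4, 7, 9} → MAX(m.amount)=347
  4: ids {2} → MAX(m.amount)=72
  5: ids {8, 10} → MAX(m.amount)=306

Zane | 367 ; Uma | 347 ; Bob | 72 ; Yuki | 306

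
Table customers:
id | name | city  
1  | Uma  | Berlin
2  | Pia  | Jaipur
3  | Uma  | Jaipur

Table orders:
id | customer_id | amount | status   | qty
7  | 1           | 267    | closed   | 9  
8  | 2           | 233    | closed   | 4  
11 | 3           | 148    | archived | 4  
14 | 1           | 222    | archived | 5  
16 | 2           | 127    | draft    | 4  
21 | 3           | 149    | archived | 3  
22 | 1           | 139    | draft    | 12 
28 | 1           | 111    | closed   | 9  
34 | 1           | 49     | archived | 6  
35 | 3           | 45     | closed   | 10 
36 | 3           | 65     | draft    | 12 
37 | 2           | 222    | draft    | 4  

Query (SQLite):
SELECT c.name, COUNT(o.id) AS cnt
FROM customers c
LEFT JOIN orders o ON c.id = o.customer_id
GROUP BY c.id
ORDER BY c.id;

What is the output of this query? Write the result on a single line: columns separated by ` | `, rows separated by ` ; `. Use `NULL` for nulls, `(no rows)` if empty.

LEFT JOIN keeps every customers row; unmatched ones get NULL for orders columns.
Group by customers.id and compute COUNT(o.id). COUNT(col) of an all-NULL group is 0.
  1: ids {7, 14, 22, 28, 34} → COUNT(o.id)=5
  2: ids {8, 16, 37} → COUNT(o.id)=3
  3: ids {11, 21, 35, 36} → COUNT(o.id)=4

Uma | 5 ; Pia | 3 ; Uma | 4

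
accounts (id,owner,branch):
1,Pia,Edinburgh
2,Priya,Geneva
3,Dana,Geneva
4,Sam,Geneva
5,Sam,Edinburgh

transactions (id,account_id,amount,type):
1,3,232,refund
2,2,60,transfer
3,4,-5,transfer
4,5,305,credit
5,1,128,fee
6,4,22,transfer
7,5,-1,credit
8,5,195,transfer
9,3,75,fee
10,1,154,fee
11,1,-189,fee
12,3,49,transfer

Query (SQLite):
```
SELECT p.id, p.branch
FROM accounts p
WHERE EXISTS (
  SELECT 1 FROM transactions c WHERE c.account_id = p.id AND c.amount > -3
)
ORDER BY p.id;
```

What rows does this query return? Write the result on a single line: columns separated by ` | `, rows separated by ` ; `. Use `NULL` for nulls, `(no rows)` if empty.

For each accounts row, check whether any transactions with matching account_id has amount > -3.
Keep rows where that is true.

1 | Edinburgh ; 2 | Geneva ; 3 | Geneva ; 4 | Geneva ; 5 | Edinburgh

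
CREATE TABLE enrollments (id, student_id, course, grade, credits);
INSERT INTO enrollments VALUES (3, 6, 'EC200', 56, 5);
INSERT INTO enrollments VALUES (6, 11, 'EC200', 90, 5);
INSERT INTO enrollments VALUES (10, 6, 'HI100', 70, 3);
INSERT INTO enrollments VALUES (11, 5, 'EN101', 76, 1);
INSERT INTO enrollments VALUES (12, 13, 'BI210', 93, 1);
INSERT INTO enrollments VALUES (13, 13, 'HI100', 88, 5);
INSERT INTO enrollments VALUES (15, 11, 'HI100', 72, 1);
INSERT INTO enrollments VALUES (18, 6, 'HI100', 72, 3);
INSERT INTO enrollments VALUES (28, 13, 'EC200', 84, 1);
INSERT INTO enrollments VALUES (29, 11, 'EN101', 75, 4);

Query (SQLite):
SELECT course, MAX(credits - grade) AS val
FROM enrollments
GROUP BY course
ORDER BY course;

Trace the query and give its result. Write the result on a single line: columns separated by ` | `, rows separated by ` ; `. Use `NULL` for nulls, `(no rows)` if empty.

BI210 | -92 ; EC200 | -51 ; EN101 | -71 ; HI100 | -67

For each row compute credits - grade.
Group by course; take MAX of the expression per group.
  BI210: ids {12} → MAX(credits - grade)=-92
  EC200: ids {3, 6, 28} → MAX(credits - grade)=-51
  EN101: ids {11, 29} → MAX(credits - grade)=-71
  HI100: ids {10, 13, 15, 18} → MAX(credits - grade)=-67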